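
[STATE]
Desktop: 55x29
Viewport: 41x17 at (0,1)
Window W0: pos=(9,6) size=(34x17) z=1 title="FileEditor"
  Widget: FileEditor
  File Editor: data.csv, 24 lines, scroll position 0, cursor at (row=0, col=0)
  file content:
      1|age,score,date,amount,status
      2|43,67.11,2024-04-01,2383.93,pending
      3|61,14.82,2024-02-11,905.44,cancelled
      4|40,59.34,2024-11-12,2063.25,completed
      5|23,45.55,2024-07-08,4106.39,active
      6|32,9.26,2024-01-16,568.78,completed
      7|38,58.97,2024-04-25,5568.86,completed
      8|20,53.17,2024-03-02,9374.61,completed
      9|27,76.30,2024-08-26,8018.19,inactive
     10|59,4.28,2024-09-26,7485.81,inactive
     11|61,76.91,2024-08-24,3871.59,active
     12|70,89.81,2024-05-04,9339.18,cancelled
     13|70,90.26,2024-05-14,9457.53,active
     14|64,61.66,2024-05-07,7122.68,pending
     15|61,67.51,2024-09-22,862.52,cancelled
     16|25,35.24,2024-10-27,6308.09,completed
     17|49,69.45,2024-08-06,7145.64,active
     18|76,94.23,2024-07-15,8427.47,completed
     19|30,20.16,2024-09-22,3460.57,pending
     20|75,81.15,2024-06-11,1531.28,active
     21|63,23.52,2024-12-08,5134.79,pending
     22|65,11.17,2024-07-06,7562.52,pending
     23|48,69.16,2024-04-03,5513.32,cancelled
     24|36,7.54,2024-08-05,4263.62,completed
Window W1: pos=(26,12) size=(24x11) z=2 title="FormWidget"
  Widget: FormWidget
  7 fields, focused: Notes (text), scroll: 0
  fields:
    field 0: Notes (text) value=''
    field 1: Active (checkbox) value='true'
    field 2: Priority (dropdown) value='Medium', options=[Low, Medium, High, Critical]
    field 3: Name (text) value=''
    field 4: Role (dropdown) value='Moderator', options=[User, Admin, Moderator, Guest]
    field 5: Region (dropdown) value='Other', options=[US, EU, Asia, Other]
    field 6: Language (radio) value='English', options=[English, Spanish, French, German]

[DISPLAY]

                                         
                                         
                                         
                                         
                                         
         ┏━━━━━━━━━━━━━━━━━━━━━━━━━━━━━━━
         ┃ FileEditor                    
         ┠───────────────────────────────
         ┃█ge,score,date,amount,status   
         ┃43,67.11,2024-04-01,2383.93,pen
         ┃61,14.82,2024-02-11,905.44,canc
         ┃40,59.34,2024-11┏━━━━━━━━━━━━━━
         ┃23,45.55,2024-07┃ FormWidget   
         ┃32,9.26,2024-01-┠──────────────
         ┃38,58.97,2024-04┃> Notes:      
         ┃20,53.17,2024-03┃  Active:     
         ┃27,76.30,2024-08┃  Priority:   


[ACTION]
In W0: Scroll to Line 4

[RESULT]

                                         
                                         
                                         
                                         
                                         
         ┏━━━━━━━━━━━━━━━━━━━━━━━━━━━━━━━
         ┃ FileEditor                    
         ┠───────────────────────────────
         ┃40,59.34,2024-11-12,2063.25,com
         ┃23,45.55,2024-07-08,4106.39,act
         ┃32,9.26,2024-01-16,568.78,compl
         ┃38,58.97,2024-04┏━━━━━━━━━━━━━━
         ┃20,53.17,2024-03┃ FormWidget   
         ┃27,76.30,2024-08┠──────────────
         ┃59,4.28,2024-09-┃> Notes:      
         ┃61,76.91,2024-08┃  Active:     
         ┃70,89.81,2024-05┃  Priority:   


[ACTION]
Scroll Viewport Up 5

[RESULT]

                                         
                                         
                                         
                                         
                                         
                                         
         ┏━━━━━━━━━━━━━━━━━━━━━━━━━━━━━━━
         ┃ FileEditor                    
         ┠───────────────────────────────
         ┃40,59.34,2024-11-12,2063.25,com
         ┃23,45.55,2024-07-08,4106.39,act
         ┃32,9.26,2024-01-16,568.78,compl
         ┃38,58.97,2024-04┏━━━━━━━━━━━━━━
         ┃20,53.17,2024-03┃ FormWidget   
         ┃27,76.30,2024-08┠──────────────
         ┃59,4.28,2024-09-┃> Notes:      
         ┃61,76.91,2024-08┃  Active:     


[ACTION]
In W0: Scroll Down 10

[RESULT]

                                         
                                         
                                         
                                         
                                         
                                         
         ┏━━━━━━━━━━━━━━━━━━━━━━━━━━━━━━━
         ┃ FileEditor                    
         ┠───────────────────────────────
         ┃70,89.81,2024-05-04,9339.18,can
         ┃70,90.26,2024-05-14,9457.53,act
         ┃64,61.66,2024-05-07,7122.68,pen
         ┃61,67.51,2024-09┏━━━━━━━━━━━━━━
         ┃25,35.24,2024-10┃ FormWidget   
         ┃49,69.45,2024-08┠──────────────
         ┃76,94.23,2024-07┃> Notes:      
         ┃30,20.16,2024-09┃  Active:     


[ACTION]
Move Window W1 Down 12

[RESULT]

                                         
                                         
                                         
                                         
                                         
                                         
         ┏━━━━━━━━━━━━━━━━━━━━━━━━━━━━━━━
         ┃ FileEditor                    
         ┠───────────────────────────────
         ┃70,89.81,2024-05-04,9339.18,can
         ┃70,90.26,2024-05-14,9457.53,act
         ┃64,61.66,2024-05-07,7122.68,pen
         ┃61,67.51,2024-09-22,862.52,canc
         ┃25,35.24,2024-10-27,6308.09,com
         ┃49,69.45,2024-08-06,7145.64,act
         ┃76,94.23,2024-07-15,8427.47,com
         ┃30,20.16,2024-09-22,3460.57,pen


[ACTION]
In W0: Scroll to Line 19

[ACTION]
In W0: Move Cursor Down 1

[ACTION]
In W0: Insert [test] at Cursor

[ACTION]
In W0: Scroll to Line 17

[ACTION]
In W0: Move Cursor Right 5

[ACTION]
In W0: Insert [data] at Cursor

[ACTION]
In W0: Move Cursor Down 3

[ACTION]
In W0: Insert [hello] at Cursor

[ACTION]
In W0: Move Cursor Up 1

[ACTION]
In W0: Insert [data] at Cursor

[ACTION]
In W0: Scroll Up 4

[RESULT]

                                         
                                         
                                         
                                         
                                         
                                         
         ┏━━━━━━━━━━━━━━━━━━━━━━━━━━━━━━━
         ┃ FileEditor                    
         ┠───────────────────────────────
         ┃20,53.17,2024-03-02,9374.61,com
         ┃27,76.30,2024-08-26,8018.19,ina
         ┃59,4.28,2024-09-26,7485.81,inac
         ┃61,76.91,2024-08-24,3871.59,act
         ┃70,89.81,2024-05-04,9339.18,can
         ┃70,90.26,2024-05-14,9457.53,act
         ┃64,61.66,2024-05-07,7122.68,pen
         ┃61,67.51,2024-09-22,862.52,canc


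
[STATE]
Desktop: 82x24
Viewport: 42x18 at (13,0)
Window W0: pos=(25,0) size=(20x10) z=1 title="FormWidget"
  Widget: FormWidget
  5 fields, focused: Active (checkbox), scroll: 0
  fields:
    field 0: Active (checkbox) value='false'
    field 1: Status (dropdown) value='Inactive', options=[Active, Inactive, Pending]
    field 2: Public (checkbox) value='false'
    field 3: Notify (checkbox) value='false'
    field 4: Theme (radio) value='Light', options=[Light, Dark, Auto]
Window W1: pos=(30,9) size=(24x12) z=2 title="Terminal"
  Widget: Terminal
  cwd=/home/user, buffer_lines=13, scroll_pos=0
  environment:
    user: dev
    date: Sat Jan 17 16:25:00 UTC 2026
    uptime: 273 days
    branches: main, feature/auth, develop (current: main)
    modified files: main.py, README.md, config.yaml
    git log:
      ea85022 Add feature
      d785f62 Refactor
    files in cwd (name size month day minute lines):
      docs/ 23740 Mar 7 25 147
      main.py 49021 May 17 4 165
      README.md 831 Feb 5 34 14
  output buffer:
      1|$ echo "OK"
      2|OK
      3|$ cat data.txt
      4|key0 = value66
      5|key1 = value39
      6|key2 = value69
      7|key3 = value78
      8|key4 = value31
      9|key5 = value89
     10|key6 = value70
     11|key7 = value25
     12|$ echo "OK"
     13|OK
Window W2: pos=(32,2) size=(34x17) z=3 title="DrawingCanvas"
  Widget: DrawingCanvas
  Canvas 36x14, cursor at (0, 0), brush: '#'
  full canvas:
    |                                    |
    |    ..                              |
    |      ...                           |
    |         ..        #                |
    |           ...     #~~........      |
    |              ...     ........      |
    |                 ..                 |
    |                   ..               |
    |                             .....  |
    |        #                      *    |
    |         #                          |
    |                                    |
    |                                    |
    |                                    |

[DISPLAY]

            ┏━━━━━━━━━━━━━━━━━━┓          
            ┃ FormWidget       ┃          
            ┠──────┏━━━━━━━━━━━━━━━━━━━━━━
            ┃> Acti┃ DrawingCanvas        
            ┃  Stat┠──────────────────────
            ┃  Publ┃+                     
            ┃  Noti┃    ..                
            ┃  Them┃      ...             
            ┃      ┃         ..        #  
            ┗━━━━┏━┃           ...     #~~
                 ┃ ┃              ...     
                 ┠─┃                 ..   
                 ┃$┃                   .. 
                 ┃O┃                      
                 ┃$┃        #             
                 ┃k┃         #            
                 ┃k┃                      
                 ┃k┃                      


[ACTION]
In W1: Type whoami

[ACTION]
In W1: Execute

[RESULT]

            ┏━━━━━━━━━━━━━━━━━━┓          
            ┃ FormWidget       ┃          
            ┠──────┏━━━━━━━━━━━━━━━━━━━━━━
            ┃> Acti┃ DrawingCanvas        
            ┃  Stat┠──────────────────────
            ┃  Publ┃+                     
            ┃  Noti┃    ..                
            ┃  Them┃      ...             
            ┃      ┃         ..        #  
            ┗━━━━┏━┃           ...     #~~
                 ┃ ┃              ...     
                 ┠─┃                 ..   
                 ┃k┃                   .. 
                 ┃k┃                      
                 ┃k┃        #             
                 ┃$┃         #            
                 ┃O┃                      
                 ┃$┃                      


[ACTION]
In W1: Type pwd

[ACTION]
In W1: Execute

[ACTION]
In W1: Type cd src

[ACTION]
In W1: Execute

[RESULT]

            ┏━━━━━━━━━━━━━━━━━━┓          
            ┃ FormWidget       ┃          
            ┠──────┏━━━━━━━━━━━━━━━━━━━━━━
            ┃> Acti┃ DrawingCanvas        
            ┃  Stat┠──────────────────────
            ┃  Publ┃+                     
            ┃  Noti┃    ..                
            ┃  Them┃      ...             
            ┃      ┃         ..        #  
            ┗━━━━┏━┃           ...     #~~
                 ┃ ┃              ...     
                 ┠─┃                 ..   
                 ┃O┃                   .. 
                 ┃$┃                      
                 ┃d┃        #             
                 ┃$┃         #            
                 ┃/┃                      
                 ┃$┃                      


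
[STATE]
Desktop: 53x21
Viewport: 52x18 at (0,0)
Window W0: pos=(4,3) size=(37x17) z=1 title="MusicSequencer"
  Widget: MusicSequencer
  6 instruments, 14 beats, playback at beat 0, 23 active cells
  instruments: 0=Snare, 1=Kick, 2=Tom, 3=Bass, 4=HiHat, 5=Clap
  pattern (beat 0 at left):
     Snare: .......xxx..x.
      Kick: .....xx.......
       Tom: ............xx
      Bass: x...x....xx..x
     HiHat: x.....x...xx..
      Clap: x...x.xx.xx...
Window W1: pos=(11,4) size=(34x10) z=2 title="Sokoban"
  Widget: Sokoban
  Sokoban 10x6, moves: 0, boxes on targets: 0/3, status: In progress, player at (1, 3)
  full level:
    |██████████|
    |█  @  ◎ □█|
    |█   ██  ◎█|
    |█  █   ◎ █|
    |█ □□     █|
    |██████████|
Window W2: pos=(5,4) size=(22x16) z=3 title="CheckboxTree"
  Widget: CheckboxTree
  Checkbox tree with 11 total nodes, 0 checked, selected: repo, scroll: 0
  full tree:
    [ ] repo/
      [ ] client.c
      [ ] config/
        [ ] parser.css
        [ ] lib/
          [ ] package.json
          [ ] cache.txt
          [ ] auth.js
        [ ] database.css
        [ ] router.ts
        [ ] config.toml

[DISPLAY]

                                                    
                                                    
                                                    
    ┏━━━━━━━━━━━━━━━━━━━━━━━━━━━━━━━━━━━┓           
    ┃┏━━━━━━━━━━━━━━━━━━━━┓━━━━━━━━━━━━━━━━━┓       
    ┠┃ CheckboxTree       ┃                 ┃       
    ┃┠────────────────────┨─────────────────┨       
    ┃┃>[ ] repo/          ┃                 ┃       
    ┃┃   [ ] client.c     ┃                 ┃       
    ┃┃   [ ] config/      ┃                 ┃       
    ┃┃     [ ] parser.css ┃                 ┃       
    ┃┃     [ ] lib/       ┃                 ┃       
    ┃┃       [ ] package.j┃                 ┃       
    ┃┃       [ ] cache.txt┃━━━━━━━━━━━━━━━━━┛       
    ┃┃       [ ] auth.js  ┃             ┃           
    ┃┃     [ ] database.cs┃             ┃           
    ┃┃     [ ] router.ts  ┃             ┃           
    ┃┃     [ ] config.toml┃             ┃           


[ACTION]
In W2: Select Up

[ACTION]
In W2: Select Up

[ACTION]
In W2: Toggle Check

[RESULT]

                                                    
                                                    
                                                    
    ┏━━━━━━━━━━━━━━━━━━━━━━━━━━━━━━━━━━━┓           
    ┃┏━━━━━━━━━━━━━━━━━━━━┓━━━━━━━━━━━━━━━━━┓       
    ┠┃ CheckboxTree       ┃                 ┃       
    ┃┠────────────────────┨─────────────────┨       
    ┃┃>[x] repo/          ┃                 ┃       
    ┃┃   [x] client.c     ┃                 ┃       
    ┃┃   [x] config/      ┃                 ┃       
    ┃┃     [x] parser.css ┃                 ┃       
    ┃┃     [x] lib/       ┃                 ┃       
    ┃┃       [x] package.j┃                 ┃       
    ┃┃       [x] cache.txt┃━━━━━━━━━━━━━━━━━┛       
    ┃┃       [x] auth.js  ┃             ┃           
    ┃┃     [x] database.cs┃             ┃           
    ┃┃     [x] router.ts  ┃             ┃           
    ┃┃     [x] config.toml┃             ┃           


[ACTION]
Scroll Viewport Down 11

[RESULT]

    ┏━━━━━━━━━━━━━━━━━━━━━━━━━━━━━━━━━━━┓           
    ┃┏━━━━━━━━━━━━━━━━━━━━┓━━━━━━━━━━━━━━━━━┓       
    ┠┃ CheckboxTree       ┃                 ┃       
    ┃┠────────────────────┨─────────────────┨       
    ┃┃>[x] repo/          ┃                 ┃       
    ┃┃   [x] client.c     ┃                 ┃       
    ┃┃   [x] config/      ┃                 ┃       
    ┃┃     [x] parser.css ┃                 ┃       
    ┃┃     [x] lib/       ┃                 ┃       
    ┃┃       [x] package.j┃                 ┃       
    ┃┃       [x] cache.txt┃━━━━━━━━━━━━━━━━━┛       
    ┃┃       [x] auth.js  ┃             ┃           
    ┃┃     [x] database.cs┃             ┃           
    ┃┃     [x] router.ts  ┃             ┃           
    ┃┃     [x] config.toml┃             ┃           
    ┃┃                    ┃             ┃           
    ┗┗━━━━━━━━━━━━━━━━━━━━┛━━━━━━━━━━━━━┛           
                                                    


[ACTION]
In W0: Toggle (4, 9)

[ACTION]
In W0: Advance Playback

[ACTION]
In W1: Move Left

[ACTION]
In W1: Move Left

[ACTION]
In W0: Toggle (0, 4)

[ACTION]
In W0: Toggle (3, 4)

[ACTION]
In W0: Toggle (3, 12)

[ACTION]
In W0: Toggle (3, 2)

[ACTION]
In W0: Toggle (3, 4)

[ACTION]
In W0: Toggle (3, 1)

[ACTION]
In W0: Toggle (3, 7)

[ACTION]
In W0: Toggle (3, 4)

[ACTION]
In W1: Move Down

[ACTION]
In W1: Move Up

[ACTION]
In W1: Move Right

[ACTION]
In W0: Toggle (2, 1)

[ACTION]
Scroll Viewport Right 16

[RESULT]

   ┏━━━━━━━━━━━━━━━━━━━━━━━━━━━━━━━━━━━┓            
   ┃┏━━━━━━━━━━━━━━━━━━━━┓━━━━━━━━━━━━━━━━━┓        
   ┠┃ CheckboxTree       ┃                 ┃        
   ┃┠────────────────────┨─────────────────┨        
   ┃┃>[x] repo/          ┃                 ┃        
   ┃┃   [x] client.c     ┃                 ┃        
   ┃┃   [x] config/      ┃                 ┃        
   ┃┃     [x] parser.css ┃                 ┃        
   ┃┃     [x] lib/       ┃                 ┃        
   ┃┃       [x] package.j┃                 ┃        
   ┃┃       [x] cache.txt┃━━━━━━━━━━━━━━━━━┛        
   ┃┃       [x] auth.js  ┃             ┃            
   ┃┃     [x] database.cs┃             ┃            
   ┃┃     [x] router.ts  ┃             ┃            
   ┃┃     [x] config.toml┃             ┃            
   ┃┃                    ┃             ┃            
   ┗┗━━━━━━━━━━━━━━━━━━━━┛━━━━━━━━━━━━━┛            
                                                    


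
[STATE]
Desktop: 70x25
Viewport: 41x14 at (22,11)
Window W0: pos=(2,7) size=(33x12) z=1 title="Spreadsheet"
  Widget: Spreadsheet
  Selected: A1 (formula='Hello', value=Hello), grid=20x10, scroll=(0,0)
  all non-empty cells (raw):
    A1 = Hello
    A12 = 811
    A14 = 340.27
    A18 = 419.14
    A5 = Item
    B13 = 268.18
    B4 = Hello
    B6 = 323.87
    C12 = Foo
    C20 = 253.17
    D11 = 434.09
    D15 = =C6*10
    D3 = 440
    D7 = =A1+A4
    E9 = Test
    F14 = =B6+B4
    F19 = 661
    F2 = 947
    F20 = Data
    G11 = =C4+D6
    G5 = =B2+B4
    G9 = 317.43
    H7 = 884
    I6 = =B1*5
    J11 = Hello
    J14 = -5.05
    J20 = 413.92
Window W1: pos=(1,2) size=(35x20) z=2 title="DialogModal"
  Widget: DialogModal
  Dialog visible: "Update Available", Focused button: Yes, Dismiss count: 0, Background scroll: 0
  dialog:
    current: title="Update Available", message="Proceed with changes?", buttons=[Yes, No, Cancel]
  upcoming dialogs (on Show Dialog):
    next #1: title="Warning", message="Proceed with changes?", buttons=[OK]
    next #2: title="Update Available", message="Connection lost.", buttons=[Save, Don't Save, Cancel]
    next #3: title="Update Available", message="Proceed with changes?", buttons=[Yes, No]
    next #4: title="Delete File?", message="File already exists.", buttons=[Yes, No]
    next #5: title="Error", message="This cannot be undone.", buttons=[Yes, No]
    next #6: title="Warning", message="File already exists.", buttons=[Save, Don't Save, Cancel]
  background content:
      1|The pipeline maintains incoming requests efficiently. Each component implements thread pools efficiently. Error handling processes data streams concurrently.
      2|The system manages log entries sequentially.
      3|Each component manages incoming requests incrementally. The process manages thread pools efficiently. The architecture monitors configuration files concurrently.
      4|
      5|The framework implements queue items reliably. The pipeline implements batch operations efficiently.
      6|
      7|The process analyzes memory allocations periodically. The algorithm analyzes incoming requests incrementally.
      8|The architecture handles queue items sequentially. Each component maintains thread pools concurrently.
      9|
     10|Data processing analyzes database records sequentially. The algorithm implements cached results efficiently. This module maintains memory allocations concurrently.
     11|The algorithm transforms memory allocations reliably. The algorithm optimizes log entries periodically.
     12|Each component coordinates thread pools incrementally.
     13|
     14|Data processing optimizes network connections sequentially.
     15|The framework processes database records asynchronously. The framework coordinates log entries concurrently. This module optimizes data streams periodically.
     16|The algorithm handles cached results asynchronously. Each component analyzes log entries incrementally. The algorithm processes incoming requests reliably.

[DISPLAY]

lable   │lloc┃                           
hanges? │e it┃                           
ancel   │    ┃                           
────────┘base┃                           
orms memory a┃                           
inates thread┃                           
             ┃                           
mizes network┃                           
ses database ┃                           
s cached resu┃                           
━━━━━━━━━━━━━┛                           
                                         
                                         
                                         


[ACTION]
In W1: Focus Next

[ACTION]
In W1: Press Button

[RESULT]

 memory alloc┃                           
dles queue it┃                           
             ┃                           
yzes database┃                           
orms memory a┃                           
inates thread┃                           
             ┃                           
mizes network┃                           
ses database ┃                           
s cached resu┃                           
━━━━━━━━━━━━━┛                           
                                         
                                         
                                         


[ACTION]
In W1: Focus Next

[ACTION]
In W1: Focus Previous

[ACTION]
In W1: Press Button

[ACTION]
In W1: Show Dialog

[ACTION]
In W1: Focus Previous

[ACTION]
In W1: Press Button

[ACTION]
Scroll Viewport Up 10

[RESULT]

                                         
━━━━━━━━━━━━━┓                           
             ┃                           
─────────────┨                           
ns incoming r┃                           
og entries se┃                           
es incoming r┃                           
             ┃                           
ents queue it┃                           
             ┃                           
 memory alloc┃                           
dles queue it┃                           
             ┃                           
yzes database┃                           


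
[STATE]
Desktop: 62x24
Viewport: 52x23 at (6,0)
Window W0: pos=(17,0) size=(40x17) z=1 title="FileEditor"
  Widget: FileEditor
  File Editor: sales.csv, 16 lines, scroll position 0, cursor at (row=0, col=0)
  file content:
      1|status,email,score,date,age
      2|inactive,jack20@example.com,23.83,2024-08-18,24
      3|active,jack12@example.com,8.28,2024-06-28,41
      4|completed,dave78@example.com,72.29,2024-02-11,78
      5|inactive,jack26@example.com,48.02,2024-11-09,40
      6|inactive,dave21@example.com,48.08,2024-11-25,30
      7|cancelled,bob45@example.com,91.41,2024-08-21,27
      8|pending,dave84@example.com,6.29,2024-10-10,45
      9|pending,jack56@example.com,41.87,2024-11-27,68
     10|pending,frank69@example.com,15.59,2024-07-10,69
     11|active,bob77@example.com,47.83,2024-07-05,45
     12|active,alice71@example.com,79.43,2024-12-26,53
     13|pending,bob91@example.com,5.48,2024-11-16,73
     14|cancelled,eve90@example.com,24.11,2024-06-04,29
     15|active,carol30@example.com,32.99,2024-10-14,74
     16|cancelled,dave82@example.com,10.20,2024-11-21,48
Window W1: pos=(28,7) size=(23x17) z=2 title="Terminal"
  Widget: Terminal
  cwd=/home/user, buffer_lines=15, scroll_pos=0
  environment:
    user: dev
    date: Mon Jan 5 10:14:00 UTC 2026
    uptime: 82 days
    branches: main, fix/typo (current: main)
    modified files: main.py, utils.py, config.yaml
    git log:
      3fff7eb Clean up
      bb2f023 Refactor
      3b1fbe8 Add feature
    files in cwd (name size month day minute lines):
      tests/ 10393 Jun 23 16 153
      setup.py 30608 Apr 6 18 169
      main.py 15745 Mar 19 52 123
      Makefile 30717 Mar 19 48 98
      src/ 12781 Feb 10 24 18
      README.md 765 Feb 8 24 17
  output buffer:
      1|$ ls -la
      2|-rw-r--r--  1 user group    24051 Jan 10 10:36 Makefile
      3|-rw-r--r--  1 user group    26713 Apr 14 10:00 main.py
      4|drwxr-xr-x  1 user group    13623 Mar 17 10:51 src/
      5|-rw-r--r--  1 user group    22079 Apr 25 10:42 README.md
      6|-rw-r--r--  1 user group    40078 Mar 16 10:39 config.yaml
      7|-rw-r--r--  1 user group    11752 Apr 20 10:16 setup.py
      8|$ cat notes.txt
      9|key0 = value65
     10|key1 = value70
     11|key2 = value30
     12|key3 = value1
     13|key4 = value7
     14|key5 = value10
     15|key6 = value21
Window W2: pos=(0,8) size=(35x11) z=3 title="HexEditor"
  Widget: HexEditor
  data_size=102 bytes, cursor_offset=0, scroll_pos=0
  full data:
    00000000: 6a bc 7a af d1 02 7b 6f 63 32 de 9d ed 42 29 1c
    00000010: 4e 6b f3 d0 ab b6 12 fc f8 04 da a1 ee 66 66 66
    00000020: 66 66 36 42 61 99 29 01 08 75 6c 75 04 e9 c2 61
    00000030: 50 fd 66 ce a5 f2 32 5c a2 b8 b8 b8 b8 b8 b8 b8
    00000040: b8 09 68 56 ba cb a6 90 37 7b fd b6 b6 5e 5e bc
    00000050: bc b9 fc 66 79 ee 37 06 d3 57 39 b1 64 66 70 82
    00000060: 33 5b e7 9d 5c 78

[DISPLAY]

           ┏━━━━━━━━━━━━━━━━━━━━━━━━━━━━━━━━━━━━━━┓ 
           ┃ FileEditor                           ┃ 
           ┠──────────────────────────────────────┨ 
           ┃█tatus,email,score,date,age          ▲┃ 
           ┃inactive,jack20@example.com,23.83,202█┃ 
           ┃active,jack12@example.com,8.28,2024-0░┃ 
           ┃completed,dave78@example.com,72.29,20░┃ 
           ┃inactive,j┏━━━━━━━━━━━━━━━━━━━━━┓,202░┃ 
━━━━━━━━━━━━━━━━━━━━━━━━━━━━┓nal            ┃,202░┃ 
ditor                       ┃───────────────┨,202░┃ 
────────────────────────────┨la             ┃024-░┃ 
000  6A bc 7a af d1 02 7b 6f┃-r--  1 user gr┃2024░┃ 
010  4e 6b f3 d0 ab b6 12 fc┃-r--  1 user gr┃,202░┃ 
020  66 66 36 42 61 99 29 01┃xr-x  1 user gr┃24-0░┃ 
030  50 fd 66 ce a5 f2 32 5c┃-r--  1 user gr┃2024░┃ 
040  b8 09 68 56 ba cb a6 90┃-r--  1 user gr┃24-1▼┃ 
050  bc b9 fc 66 79 ee 37 06┃-r--  1 user gr┃━━━━━┛ 
060  33 5b e7 9d 5c 78      ┃notes.txt      ┃       
━━━━━━━━━━━━━━━━━━━━━━━━━━━━┛ value65       ┃       
                      ┃key1 = value70       ┃       
                      ┃key2 = value30       ┃       
                      ┃key3 = value1        ┃       
                      ┃key4 = value7        ┃       


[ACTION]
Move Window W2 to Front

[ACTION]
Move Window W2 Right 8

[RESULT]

           ┏━━━━━━━━━━━━━━━━━━━━━━━━━━━━━━━━━━━━━━┓ 
           ┃ FileEditor                           ┃ 
           ┠──────────────────────────────────────┨ 
           ┃█tatus,email,score,date,age          ▲┃ 
           ┃inactive,jack20@example.com,23.83,202█┃ 
           ┃active,jack12@example.com,8.28,2024-0░┃ 
           ┃completed,dave78@example.com,72.29,20░┃ 
           ┃inactive,j┏━━━━━━━━━━━━━━━━━━━━━┓,202░┃ 
  ┏━━━━━━━━━━━━━━━━━━━━━━━━━━━━━━━━━┓       ┃,202░┃ 
  ┃ HexEditor                       ┃───────┨,202░┃ 
  ┠─────────────────────────────────┨       ┃024-░┃ 
  ┃00000000  6A bc 7a af d1 02 7b 6f┃user gr┃2024░┃ 
  ┃00000010  4e 6b f3 d0 ab b6 12 fc┃user gr┃,202░┃ 
  ┃00000020  66 66 36 42 61 99 29 01┃user gr┃24-0░┃ 
  ┃00000030  50 fd 66 ce a5 f2 32 5c┃user gr┃2024░┃ 
  ┃00000040  b8 09 68 56 ba cb a6 90┃user gr┃24-1▼┃ 
  ┃00000050  bc b9 fc 66 79 ee 37 06┃user gr┃━━━━━┛ 
  ┃00000060  33 5b e7 9d 5c 78      ┃t      ┃       
  ┗━━━━━━━━━━━━━━━━━━━━━━━━━━━━━━━━━┛       ┃       
                      ┃key1 = value70       ┃       
                      ┃key2 = value30       ┃       
                      ┃key3 = value1        ┃       
                      ┃key4 = value7        ┃       


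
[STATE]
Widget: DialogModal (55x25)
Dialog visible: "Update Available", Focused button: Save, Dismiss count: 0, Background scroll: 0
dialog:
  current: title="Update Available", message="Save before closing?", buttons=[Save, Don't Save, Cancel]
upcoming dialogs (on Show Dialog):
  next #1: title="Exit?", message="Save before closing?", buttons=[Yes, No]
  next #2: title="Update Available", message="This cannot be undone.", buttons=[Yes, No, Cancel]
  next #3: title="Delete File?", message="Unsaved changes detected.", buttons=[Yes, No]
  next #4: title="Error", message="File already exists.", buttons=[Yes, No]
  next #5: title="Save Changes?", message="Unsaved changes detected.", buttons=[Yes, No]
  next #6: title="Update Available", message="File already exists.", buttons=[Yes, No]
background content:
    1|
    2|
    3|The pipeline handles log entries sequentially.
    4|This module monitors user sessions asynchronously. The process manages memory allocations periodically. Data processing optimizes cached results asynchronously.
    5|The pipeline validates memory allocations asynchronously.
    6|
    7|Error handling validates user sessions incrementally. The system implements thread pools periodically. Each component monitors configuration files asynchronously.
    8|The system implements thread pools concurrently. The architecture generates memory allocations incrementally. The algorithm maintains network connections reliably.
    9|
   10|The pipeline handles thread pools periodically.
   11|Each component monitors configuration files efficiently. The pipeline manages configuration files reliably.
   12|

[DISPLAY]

                                                       
                                                       
The pipeline handles log entries sequentially.         
This module monitors user sessions asynchronously. The 
The pipeline validates memory allocations asynchronousl
                                                       
Error handling validates user sessions incrementally. T
The system implements thread pools concurrently. The ar
                                                       
The pipeline handles thread pools periodically.        
Each compon┌──────────────────────────────┐ efficiently
           │       Update Available       │            
           │     Save before closing?     │            
           │ [Save]  Don't Save   Cancel  │            
           └──────────────────────────────┘            
                                                       
                                                       
                                                       
                                                       
                                                       
                                                       
                                                       
                                                       
                                                       
                                                       


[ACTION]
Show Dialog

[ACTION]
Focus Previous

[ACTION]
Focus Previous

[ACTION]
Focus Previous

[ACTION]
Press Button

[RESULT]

                                                       
                                                       
The pipeline handles log entries sequentially.         
This module monitors user sessions asynchronously. The 
The pipeline validates memory allocations asynchronousl
                                                       
Error handling validates user sessions incrementally. T
The system implements thread pools concurrently. The ar
                                                       
The pipeline handles thread pools periodically.        
Each component monitors configuration files efficiently
                                                       
                                                       
                                                       
                                                       
                                                       
                                                       
                                                       
                                                       
                                                       
                                                       
                                                       
                                                       
                                                       
                                                       


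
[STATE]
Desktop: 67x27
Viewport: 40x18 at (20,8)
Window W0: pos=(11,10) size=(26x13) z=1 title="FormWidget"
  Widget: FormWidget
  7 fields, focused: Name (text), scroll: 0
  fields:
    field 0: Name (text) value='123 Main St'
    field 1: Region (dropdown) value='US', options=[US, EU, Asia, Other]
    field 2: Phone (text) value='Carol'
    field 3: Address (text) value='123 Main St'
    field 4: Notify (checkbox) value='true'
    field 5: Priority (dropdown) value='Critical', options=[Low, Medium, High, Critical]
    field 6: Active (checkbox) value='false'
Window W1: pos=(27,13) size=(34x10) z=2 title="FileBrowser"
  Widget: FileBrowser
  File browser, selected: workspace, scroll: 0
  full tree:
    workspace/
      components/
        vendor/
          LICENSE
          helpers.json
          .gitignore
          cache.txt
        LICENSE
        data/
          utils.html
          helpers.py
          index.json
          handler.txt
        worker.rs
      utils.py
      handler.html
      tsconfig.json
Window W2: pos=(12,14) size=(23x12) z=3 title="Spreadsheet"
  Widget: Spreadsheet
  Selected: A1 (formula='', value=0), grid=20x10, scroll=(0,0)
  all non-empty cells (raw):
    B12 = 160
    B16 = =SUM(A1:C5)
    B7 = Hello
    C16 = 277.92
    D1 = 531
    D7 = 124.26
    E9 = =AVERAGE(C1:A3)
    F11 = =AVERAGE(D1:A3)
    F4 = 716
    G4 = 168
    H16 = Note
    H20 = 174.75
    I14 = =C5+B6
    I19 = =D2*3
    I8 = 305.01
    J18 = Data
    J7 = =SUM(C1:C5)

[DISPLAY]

                                        
                                        
━━━━━━━━━━━━━━━━┓                       
get             ┃                       
────────────────┨                       
      [┏━━━━━━━━━━━━━━━━━━━━━━━━━━━━━━━━
━━━━━━━━━━━━━━┓owser                    
sheet         ┃─────────────────────────
──────────────┨orkspace/                
              ┃ components/             
A       B     ┃ls.py                    
--------------┃dler.html                
  [0]       0 ┃onfig.json               
    0       0 ┃                         
    0       0 ┃━━━━━━━━━━━━━━━━━━━━━━━━━
    0       0 ┃                         
    0       0 ┃                         
━━━━━━━━━━━━━━┛                         


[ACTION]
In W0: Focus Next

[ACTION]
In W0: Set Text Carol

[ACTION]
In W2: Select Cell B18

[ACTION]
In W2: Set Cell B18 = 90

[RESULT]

                                        
                                        
━━━━━━━━━━━━━━━━┓                       
get             ┃                       
────────────────┨                       
      [┏━━━━━━━━━━━━━━━━━━━━━━━━━━━━━━━━
━━━━━━━━━━━━━━┓owser                    
sheet         ┃─────────────────────────
──────────────┨orkspace/                
              ┃ components/             
A       B     ┃ls.py                    
--------------┃dler.html                
    0       0 ┃onfig.json               
    0       0 ┃                         
    0       0 ┃━━━━━━━━━━━━━━━━━━━━━━━━━
    0       0 ┃                         
    0       0 ┃                         
━━━━━━━━━━━━━━┛                         


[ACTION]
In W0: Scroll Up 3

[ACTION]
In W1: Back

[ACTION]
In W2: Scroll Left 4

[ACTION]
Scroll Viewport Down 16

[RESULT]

                                        
━━━━━━━━━━━━━━━━┓                       
get             ┃                       
────────────────┨                       
      [┏━━━━━━━━━━━━━━━━━━━━━━━━━━━━━━━━
━━━━━━━━━━━━━━┓owser                    
sheet         ┃─────────────────────────
──────────────┨orkspace/                
              ┃ components/             
A       B     ┃ls.py                    
--------------┃dler.html                
    0       0 ┃onfig.json               
    0       0 ┃                         
    0       0 ┃━━━━━━━━━━━━━━━━━━━━━━━━━
    0       0 ┃                         
    0       0 ┃                         
━━━━━━━━━━━━━━┛                         
                                        
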